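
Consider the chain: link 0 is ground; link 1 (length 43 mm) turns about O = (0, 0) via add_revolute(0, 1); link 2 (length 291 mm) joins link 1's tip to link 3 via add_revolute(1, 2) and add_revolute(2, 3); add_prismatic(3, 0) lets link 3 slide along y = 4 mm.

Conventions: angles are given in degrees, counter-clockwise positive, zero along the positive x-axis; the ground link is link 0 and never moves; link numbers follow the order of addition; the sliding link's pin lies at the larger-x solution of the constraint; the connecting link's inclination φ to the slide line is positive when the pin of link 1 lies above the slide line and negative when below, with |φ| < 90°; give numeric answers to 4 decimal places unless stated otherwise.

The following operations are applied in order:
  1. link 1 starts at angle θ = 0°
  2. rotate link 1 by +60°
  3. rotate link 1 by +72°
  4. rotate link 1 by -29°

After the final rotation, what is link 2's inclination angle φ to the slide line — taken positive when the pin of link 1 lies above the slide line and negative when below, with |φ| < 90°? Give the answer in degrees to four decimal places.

geometry: r = 43 mm, L = 291 mm, e = 4 mm; θ starts at 0°
rotate link 1 by +60°: θ ← 0° +60° = 60°
rotate link 1 by +72°: θ ← 60° +72° = 132°
rotate link 1 by -29°: θ ← 132° -29° = 103°
h = r sin θ − e = 41.897913 − 4 = 37.897913
sin φ = h / L = 37.897913 / 291 = 0.13023338
φ = arcsin(0.13023338) = 7.483078°

7.4831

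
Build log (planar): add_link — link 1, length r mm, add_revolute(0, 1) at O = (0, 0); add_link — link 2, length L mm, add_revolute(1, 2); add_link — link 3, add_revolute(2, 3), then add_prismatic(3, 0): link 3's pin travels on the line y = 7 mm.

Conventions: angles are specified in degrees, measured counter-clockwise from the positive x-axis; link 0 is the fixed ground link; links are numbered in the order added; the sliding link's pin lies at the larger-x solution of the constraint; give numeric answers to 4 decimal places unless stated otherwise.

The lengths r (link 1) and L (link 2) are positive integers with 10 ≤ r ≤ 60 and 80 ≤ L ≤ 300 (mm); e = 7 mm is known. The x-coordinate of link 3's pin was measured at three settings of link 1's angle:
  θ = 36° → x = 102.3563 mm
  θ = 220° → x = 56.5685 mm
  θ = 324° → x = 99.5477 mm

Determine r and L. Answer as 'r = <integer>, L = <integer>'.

constraint per measurement: (x − r cos θ)² + (r sin θ − e)² = L²
subtracting the θ₁ and θ₂ equations cancels the r² and L² terms:
r = (x₁² − x₂²) / (2[(x₁cos θ₁ + e sin θ₁) − (x₂cos θ₂ + e sin θ₂)]) = 27.0000 → r = 27
L² = (x₁ − r cos θ₁)² + (r sin θ₁ − e)² = 6560.9981 → L = 81.0000 → L = 81
check at θ₃=324°: x = 99.5477 (printed 99.5477) ✓

r = 27, L = 81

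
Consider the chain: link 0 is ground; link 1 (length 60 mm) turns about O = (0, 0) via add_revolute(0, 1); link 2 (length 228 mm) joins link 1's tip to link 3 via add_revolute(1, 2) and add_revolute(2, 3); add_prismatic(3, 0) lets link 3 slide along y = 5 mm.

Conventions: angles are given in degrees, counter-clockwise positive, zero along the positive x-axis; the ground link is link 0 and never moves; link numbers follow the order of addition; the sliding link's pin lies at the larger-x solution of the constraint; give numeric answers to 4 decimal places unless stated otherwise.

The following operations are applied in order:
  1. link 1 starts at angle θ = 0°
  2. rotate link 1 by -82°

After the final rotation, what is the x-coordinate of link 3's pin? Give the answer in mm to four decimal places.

geometry: r = 60 mm, L = 228 mm, e = 5 mm; θ starts at 0°
rotate link 1 by -82°: θ ← 0° -82° = -82°
crank pin P = (r cos θ, r sin θ) = (8.350386, -59.416084)
h = r sin θ − e = -59.416084 − 5 = -64.416084
x = r cos θ + √(L² − h²) = 8.350386 + 218.711152 = 227.061538

227.0615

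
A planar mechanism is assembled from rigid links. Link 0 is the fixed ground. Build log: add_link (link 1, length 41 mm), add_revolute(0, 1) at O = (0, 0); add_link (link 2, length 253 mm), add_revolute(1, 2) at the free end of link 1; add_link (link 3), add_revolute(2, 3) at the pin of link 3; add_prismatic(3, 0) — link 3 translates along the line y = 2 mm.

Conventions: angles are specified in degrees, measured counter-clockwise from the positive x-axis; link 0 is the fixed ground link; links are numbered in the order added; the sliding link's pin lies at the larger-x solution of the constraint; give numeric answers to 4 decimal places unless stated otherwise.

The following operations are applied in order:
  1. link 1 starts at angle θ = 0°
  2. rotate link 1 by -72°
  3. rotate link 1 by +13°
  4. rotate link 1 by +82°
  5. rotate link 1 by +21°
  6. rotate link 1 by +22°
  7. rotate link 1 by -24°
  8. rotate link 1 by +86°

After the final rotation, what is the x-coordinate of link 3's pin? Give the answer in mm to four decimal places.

geometry: r = 41 mm, L = 253 mm, e = 2 mm; θ starts at 0°
rotate link 1 by -72°: θ ← 0° -72° = -72°
rotate link 1 by +13°: θ ← -72° +13° = -59°
rotate link 1 by +82°: θ ← -59° +82° = 23°
rotate link 1 by +21°: θ ← 23° +21° = 44°
rotate link 1 by +22°: θ ← 44° +22° = 66°
rotate link 1 by -24°: θ ← 66° -24° = 42°
rotate link 1 by +86°: θ ← 42° +86° = 128°
crank pin P = (r cos θ, r sin θ) = (-25.242120, 32.308441)
h = r sin θ − e = 32.308441 − 2 = 30.308441
x = r cos θ + √(L² − h²) = -25.242120 + 251.178021 = 225.935901

225.9359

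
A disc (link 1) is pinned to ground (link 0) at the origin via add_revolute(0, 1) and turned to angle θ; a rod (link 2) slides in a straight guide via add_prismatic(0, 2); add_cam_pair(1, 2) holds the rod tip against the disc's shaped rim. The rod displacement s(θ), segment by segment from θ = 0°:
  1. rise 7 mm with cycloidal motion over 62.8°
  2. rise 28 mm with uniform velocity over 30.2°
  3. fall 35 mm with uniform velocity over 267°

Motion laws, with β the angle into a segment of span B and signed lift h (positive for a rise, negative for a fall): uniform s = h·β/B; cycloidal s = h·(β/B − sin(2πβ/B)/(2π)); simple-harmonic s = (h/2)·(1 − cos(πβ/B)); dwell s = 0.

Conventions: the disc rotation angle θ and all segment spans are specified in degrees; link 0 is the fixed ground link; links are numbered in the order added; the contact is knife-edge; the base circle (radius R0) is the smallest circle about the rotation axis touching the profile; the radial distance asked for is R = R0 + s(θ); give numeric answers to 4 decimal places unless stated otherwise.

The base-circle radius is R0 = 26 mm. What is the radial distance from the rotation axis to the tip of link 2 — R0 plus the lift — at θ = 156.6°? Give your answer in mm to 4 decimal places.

segment 1 (0° to 62.8°, cycloidal, h = 7) is passed completely: s = 0.0000 + (7) = 7.0000
segment 2 (62.8° to 93°, uniform, h = 28) is passed completely: s = 7.0000 + (28) = 35.0000
θ = 156.6° falls in segment 3 (93° to 360°, uniform, h = -35): β = 156.6 − 93 = 63.6°, B = 267°; Δs = -35·63.6/267 = -8.3371; s = 35.0000 − 8.3371 = 26.6629
R = R0 + s = 26 + 26.6629 = 52.6629

52.6629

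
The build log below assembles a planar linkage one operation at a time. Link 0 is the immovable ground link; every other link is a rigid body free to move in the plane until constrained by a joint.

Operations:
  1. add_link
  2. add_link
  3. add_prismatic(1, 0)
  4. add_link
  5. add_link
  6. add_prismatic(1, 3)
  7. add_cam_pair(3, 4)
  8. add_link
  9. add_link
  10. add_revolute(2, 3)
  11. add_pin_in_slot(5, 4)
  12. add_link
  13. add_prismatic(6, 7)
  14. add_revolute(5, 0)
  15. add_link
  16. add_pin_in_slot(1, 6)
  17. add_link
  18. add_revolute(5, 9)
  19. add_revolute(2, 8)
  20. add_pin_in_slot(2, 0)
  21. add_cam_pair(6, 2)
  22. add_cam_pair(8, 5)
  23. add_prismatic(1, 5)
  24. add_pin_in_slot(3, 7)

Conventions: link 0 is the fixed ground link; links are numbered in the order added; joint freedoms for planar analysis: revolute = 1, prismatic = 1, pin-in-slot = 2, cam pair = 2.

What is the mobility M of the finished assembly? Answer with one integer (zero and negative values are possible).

L=1 J1=0 J2=0
add link → L=2 J1=0 J2=0
add link → L=3 J1=0 J2=0
P@1,0 dof=1 J1 → L=3 J1=1 J2=0
add link → L=4 J1=1 J2=0
add link → L=5 J1=1 J2=0
P@1,3 dof=1 J1 → L=5 J1=2 J2=0
C@3,4 dof=2 J2 → L=5 J1=2 J2=1
add link → L=6 J1=2 J2=1
add link → L=7 J1=2 J2=1
R@2,3 dof=1 J1 → L=7 J1=3 J2=1
PS@5,4 dof=2 J2 → L=7 J1=3 J2=2
add link → L=8 J1=3 J2=2
P@6,7 dof=1 J1 → L=8 J1=4 J2=2
R@5,0 dof=1 J1 → L=8 J1=5 J2=2
add link → L=9 J1=5 J2=2
PS@1,6 dof=2 J2 → L=9 J1=5 J2=3
add link → L=10 J1=5 J2=3
R@5,9 dof=1 J1 → L=10 J1=6 J2=3
R@2,8 dof=1 J1 → L=10 J1=7 J2=3
PS@2,0 dof=2 J2 → L=10 J1=7 J2=4
C@6,2 dof=2 J2 → L=10 J1=7 J2=5
C@8,5 dof=2 J2 → L=10 J1=7 J2=6
P@1,5 dof=1 J1 → L=10 J1=8 J2=6
PS@3,7 dof=2 J2 → L=10 J1=8 J2=7
M=3(L−1)−2J1−J2=3·9−2·8−7=4

M = 4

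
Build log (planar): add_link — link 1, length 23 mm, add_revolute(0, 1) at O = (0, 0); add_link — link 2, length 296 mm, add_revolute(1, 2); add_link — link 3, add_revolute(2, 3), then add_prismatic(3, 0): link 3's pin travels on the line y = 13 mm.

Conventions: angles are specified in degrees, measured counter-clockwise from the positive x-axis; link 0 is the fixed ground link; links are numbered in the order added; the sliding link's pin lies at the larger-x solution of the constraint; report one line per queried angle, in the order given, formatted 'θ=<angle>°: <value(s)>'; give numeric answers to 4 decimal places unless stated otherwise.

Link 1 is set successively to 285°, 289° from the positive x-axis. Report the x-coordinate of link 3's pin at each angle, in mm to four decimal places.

geometry: r = 23 mm, L = 296 mm, e = 13 mm
θ=285°: crank pin P = (r cos θ, r sin θ) = (5.952838, -22.216294)
θ=285°: h = r sin θ − e = -22.216294 − 13 = -35.216294
θ=285°: x = r cos θ + √(L² − h²) = 5.952838 + 293.897623 = 299.850461
θ=289°: crank pin P = (r cos θ, r sin θ) = (7.488068, -21.746927)
θ=289°: h = r sin θ − e = -21.746927 − 13 = -34.746927
θ=289°: x = r cos θ + √(L² − h²) = 7.488068 + 293.953484 = 301.441552

θ=285°: 299.8505
θ=289°: 301.4416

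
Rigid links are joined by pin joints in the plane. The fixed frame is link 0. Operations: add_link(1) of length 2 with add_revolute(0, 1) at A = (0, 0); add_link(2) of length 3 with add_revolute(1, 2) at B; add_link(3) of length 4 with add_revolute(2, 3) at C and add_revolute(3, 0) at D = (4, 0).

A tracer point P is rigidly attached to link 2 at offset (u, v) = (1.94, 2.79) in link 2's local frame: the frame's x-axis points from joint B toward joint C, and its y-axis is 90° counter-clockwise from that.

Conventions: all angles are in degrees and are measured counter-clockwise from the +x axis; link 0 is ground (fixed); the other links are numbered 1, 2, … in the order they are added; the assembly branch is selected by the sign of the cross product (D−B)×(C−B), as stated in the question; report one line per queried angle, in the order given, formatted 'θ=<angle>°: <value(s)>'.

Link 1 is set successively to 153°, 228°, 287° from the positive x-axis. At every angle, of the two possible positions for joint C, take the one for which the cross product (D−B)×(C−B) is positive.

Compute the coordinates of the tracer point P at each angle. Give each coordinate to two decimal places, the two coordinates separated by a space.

A=(0,0), D=(4.00,0)
θ=153°: B = A + 2.00·(cos153°, sin153°) = (-1.7820, 0.9080)
θ=153°: |BD| = 5.8529
θ=153°: circle(B,3.00) ∩ circle(D,4.00): a=2.3284, h=1.8917
θ=153°:   candidates: C₊=(0.8117,2.4155) cross=11.072; C₋=(0.2248,-1.3220) cross=-11.072
θ=153°:   branch + wants cross > 0 → take C=(0.8117,2.4155) (cross=11.072)
θ=153°: ex = (C−B)/|BC| = (0.8646,0.5025); ey = (-0.5025,0.8646)
θ=153°: P = B + 1.94·ex + 2.79·ey = (-1.5068,4.2950)
θ=228°: B = A + 2.00·(cos228°, sin228°) = (-1.3383, -1.4863)
θ=228°: |BD| = 5.5413
θ=228°: circle(B,3.00) ∩ circle(D,4.00): a=2.1390, h=2.1035
θ=228°:   candidates: C₊=(0.1582,1.1138) cross=11.656; C₋=(1.2866,-2.9389) cross=-11.656
θ=228°:   branch + wants cross > 0 → take C=(0.1582,1.1138) (cross=11.656)
θ=228°: ex = (C−B)/|BC| = (0.4988,0.8667); ey = (-0.8667,0.4988)
θ=228°: P = B + 1.94·ex + 2.79·ey = (-2.7887,1.5868)
θ=287°: B = A + 2.00·(cos287°, sin287°) = (0.5847, -1.9126)
θ=287°: |BD| = 3.9143
θ=287°: circle(B,3.00) ∩ circle(D,4.00): a=1.0630, h=2.8053
θ=287°:   candidates: C₊=(0.1415,1.0545) cross=10.981; C₋=(2.8830,-3.8409) cross=-10.981
θ=287°:   branch + wants cross > 0 → take C=(0.1415,1.0545) (cross=10.981)
θ=287°: ex = (C−B)/|BC| = (-0.1478,0.9890); ey = (-0.9890,-0.1478)
θ=287°: P = B + 1.94·ex + 2.79·ey = (-2.4613,-0.4061)

θ=153°: -1.51 4.30
θ=228°: -2.79 1.59
θ=287°: -2.46 -0.41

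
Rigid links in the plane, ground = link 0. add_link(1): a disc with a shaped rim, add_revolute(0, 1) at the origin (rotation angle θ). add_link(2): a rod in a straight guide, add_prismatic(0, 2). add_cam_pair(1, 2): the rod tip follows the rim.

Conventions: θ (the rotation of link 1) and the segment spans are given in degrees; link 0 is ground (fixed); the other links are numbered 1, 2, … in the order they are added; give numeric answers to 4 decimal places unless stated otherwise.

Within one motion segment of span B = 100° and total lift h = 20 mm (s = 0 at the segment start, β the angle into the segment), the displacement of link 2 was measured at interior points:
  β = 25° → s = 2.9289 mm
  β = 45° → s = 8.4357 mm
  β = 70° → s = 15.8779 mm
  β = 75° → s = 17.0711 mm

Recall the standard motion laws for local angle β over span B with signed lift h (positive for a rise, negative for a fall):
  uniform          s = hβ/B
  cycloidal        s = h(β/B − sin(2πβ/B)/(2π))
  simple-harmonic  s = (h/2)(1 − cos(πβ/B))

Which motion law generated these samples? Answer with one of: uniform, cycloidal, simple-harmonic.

candidates at β/B = r: uniform s = h·r (linear in β); cycloidal s = h·(r − sin(2πr)/(2π)); simple-harmonic s = (h/2)(1 − cos(πr))
β=25°: printed 2.9289 | uniform 5.0000, cycloidal 1.8169, simple-harmonic 2.9289
β=45°: printed 8.4357 | uniform 9.0000, cycloidal 8.0164, simple-harmonic 8.4357
β=70°: printed 15.8779 | uniform 14.0000, cycloidal 17.0273, simple-harmonic 15.8779
β=75°: printed 17.0711 | uniform 15.0000, cycloidal 18.1831, simple-harmonic 17.0711
only one law matches every sample → simple-harmonic

simple-harmonic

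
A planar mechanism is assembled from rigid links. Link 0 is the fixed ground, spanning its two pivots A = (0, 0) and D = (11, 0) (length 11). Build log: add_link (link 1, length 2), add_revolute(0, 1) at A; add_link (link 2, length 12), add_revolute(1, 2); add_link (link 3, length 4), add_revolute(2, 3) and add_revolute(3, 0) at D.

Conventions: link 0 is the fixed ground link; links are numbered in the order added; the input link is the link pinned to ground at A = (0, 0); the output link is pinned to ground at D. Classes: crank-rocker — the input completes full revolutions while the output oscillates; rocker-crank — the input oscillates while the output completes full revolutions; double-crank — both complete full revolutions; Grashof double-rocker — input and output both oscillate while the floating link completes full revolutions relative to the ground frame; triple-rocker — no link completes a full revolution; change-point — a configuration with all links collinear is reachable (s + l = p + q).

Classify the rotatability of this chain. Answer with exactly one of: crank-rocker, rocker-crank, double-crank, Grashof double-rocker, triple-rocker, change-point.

lengths: ground=11, input=2, coupler=12, output=4
sorted: s=2 (shortest), l=12 (longest), p+q=15
s + l = 14 vs p + q = 15
s + l < p + q (Grashof) with shortest = input link → crank-rocker

crank-rocker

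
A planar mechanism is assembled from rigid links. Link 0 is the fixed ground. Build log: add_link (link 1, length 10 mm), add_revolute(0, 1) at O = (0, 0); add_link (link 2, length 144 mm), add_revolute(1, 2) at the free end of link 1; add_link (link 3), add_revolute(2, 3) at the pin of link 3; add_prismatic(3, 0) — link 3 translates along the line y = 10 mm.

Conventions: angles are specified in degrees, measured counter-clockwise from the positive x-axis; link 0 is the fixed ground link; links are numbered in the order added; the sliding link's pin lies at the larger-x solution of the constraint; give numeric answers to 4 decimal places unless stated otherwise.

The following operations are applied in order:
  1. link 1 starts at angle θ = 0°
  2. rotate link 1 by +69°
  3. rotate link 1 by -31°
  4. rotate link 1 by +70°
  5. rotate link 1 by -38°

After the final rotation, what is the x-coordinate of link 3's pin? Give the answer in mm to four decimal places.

geometry: r = 10 mm, L = 144 mm, e = 10 mm; θ starts at 0°
rotate link 1 by +69°: θ ← 0° +69° = 69°
rotate link 1 by -31°: θ ← 69° -31° = 38°
rotate link 1 by +70°: θ ← 38° +70° = 108°
rotate link 1 by -38°: θ ← 108° -38° = 70°
crank pin P = (r cos θ, r sin θ) = (3.420201, 9.396926)
h = r sin θ − e = 9.396926 − 10 = -0.603074
x = r cos θ + √(L² − h²) = 3.420201 + 143.998737 = 147.418939

147.4189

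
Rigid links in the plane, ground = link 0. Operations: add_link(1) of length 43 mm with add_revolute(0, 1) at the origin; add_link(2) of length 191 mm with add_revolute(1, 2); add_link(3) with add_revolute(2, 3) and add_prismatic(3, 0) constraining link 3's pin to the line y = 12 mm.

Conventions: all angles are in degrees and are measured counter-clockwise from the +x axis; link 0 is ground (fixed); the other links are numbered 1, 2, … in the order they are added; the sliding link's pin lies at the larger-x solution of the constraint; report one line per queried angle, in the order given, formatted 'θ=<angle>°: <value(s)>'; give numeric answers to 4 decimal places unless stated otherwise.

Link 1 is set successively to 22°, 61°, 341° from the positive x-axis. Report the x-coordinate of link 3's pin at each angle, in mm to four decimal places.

geometry: r = 43 mm, L = 191 mm, e = 12 mm
θ=22°: crank pin P = (r cos θ, r sin θ) = (39.868906, 16.108084)
θ=22°: h = r sin θ − e = 16.108084 − 12 = 4.108084
θ=22°: x = r cos θ + √(L² − h²) = 39.868906 + 190.955816 = 230.824722
θ=61°: crank pin P = (r cos θ, r sin θ) = (20.846814, 37.608647)
θ=61°: h = r sin θ − e = 37.608647 − 12 = 25.608647
θ=61°: x = r cos θ + √(L² − h²) = 20.846814 + 189.275453 = 210.122267
θ=341°: crank pin P = (r cos θ, r sin θ) = (40.657299, -13.999431)
θ=341°: h = r sin θ − e = -13.999431 − 12 = -25.999431
θ=341°: x = r cos θ + √(L² − h²) = 40.657299 + 189.222170 = 229.879469

θ=22°: 230.8247
θ=61°: 210.1223
θ=341°: 229.8795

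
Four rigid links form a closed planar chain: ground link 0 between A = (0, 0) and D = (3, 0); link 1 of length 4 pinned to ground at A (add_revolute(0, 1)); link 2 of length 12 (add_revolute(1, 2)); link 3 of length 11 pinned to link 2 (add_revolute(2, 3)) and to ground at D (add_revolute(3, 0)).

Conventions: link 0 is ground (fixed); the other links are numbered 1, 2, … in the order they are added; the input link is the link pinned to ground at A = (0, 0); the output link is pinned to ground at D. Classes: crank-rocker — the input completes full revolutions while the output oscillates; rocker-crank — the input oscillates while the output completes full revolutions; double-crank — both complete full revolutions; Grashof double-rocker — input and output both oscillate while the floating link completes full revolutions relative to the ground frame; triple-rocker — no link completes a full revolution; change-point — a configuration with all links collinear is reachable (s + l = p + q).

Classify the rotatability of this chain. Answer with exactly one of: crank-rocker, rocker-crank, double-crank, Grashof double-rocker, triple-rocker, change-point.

lengths: ground=3, input=4, coupler=12, output=11
sorted: s=3 (shortest), l=12 (longest), p+q=15
s + l = 15 vs p + q = 15
s + l = p + q → change-point (collinear configuration reachable)

change-point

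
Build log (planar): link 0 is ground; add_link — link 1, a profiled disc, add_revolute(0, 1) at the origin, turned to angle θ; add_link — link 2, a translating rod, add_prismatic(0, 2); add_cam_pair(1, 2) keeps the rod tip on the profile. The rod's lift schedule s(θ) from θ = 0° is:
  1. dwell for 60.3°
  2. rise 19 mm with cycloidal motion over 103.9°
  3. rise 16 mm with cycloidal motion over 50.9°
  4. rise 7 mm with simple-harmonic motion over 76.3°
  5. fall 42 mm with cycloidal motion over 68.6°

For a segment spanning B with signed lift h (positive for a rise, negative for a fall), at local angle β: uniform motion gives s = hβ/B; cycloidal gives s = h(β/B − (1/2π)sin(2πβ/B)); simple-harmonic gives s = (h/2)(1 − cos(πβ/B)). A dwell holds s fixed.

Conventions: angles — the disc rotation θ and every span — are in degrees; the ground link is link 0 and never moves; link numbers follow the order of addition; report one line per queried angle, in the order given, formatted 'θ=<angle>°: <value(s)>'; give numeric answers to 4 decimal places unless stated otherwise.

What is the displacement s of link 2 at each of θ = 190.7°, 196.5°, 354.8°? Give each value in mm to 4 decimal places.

seg 1 [0°–60.3°] dwell: s stays 0.0000
seg 2 [60.3°–164.2°] cycloidal, h=19: full span → s += 19 → s = 19.0000
seg 3 [164.2°–215.1°] cycloidal, h=16: θ=190.7° here. β=26.5, B=50.9. 16·(0.5206 − sin(2π·0.5206)/(2π)) = 8.6592 → s = 27.6592
seg 3 [164.2°–215.1°] cycloidal, h=16: θ=196.5° here. β=32.3, B=50.9. 16·(0.6346 − sin(2π·0.6346)/(2π)) = 12.0589 → s = 31.0589
seg 3 [164.2°–215.1°] cycloidal, h=16: full span → s += 16 → s = 35.0000
seg 4 [215.1°–291.4°] simple-harmonic, h=7: full span → s += 7 → s = 42.0000
seg 5 [291.4°–360°] cycloidal, h=-42: θ=354.8° here. β=63.4, B=68.6. -42·(0.9242 − sin(2π·0.9242)/(2π)) = -41.8810 → s = 0.1190

θ=190.7°: 27.6592
θ=196.5°: 31.0589
θ=354.8°: 0.1190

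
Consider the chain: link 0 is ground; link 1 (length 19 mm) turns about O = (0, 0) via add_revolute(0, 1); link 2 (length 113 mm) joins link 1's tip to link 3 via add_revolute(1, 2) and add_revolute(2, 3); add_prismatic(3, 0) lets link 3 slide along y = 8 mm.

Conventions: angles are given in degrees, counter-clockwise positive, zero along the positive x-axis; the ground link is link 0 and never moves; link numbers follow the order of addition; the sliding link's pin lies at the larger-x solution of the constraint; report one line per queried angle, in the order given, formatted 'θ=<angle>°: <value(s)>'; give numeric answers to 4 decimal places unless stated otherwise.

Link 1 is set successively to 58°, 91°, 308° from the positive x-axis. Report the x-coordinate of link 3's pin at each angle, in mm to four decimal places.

geometry: r = 19 mm, L = 113 mm, e = 8 mm
θ=58°: crank pin P = (r cos θ, r sin θ) = (10.068466, 16.112914)
θ=58°: h = r sin θ − e = 16.112914 − 8 = 8.112914
θ=58°: x = r cos θ + √(L² − h²) = 10.068466 + 112.708388 = 122.776854
θ=91°: crank pin P = (r cos θ, r sin θ) = (-0.331596, 18.997106)
θ=91°: h = r sin θ − e = 18.997106 − 8 = 10.997106
θ=91°: x = r cos θ + √(L² − h²) = -0.331596 + 112.463610 = 112.132015
θ=308°: crank pin P = (r cos θ, r sin θ) = (11.697568, -14.972204)
θ=308°: h = r sin θ − e = -14.972204 − 8 = -22.972204
θ=308°: x = r cos θ + √(L² − h²) = 11.697568 + 110.640308 = 122.337876

θ=58°: 122.7769
θ=91°: 112.1320
θ=308°: 122.3379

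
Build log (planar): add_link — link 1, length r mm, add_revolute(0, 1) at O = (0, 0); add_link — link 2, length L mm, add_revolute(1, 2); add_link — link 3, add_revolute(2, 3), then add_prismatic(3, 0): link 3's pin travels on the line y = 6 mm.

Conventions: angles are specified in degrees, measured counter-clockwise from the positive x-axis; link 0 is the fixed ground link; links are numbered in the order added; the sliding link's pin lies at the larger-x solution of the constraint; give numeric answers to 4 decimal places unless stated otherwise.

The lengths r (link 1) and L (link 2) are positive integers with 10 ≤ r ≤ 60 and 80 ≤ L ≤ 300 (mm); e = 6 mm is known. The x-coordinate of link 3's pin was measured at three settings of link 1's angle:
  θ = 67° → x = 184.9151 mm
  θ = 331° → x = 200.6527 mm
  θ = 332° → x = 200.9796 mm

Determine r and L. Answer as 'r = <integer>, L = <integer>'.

constraint per measurement: (x − r cos θ)² + (r sin θ − e)² = L²
subtracting the θ₁ and θ₂ equations cancels the r² and L² terms:
r = (x₁² − x₂²) / (2[(x₁cos θ₁ + e sin θ₁) − (x₂cos θ₂ + e sin θ₂)]) = 32.0001 → r = 32
L² = (x₁ − r cos θ₁)² + (r sin θ₁ − e)² = 30275.9869 → L = 174.0000 → L = 174
check at θ₃=332°: x = 200.9796 (printed 200.9796) ✓

r = 32, L = 174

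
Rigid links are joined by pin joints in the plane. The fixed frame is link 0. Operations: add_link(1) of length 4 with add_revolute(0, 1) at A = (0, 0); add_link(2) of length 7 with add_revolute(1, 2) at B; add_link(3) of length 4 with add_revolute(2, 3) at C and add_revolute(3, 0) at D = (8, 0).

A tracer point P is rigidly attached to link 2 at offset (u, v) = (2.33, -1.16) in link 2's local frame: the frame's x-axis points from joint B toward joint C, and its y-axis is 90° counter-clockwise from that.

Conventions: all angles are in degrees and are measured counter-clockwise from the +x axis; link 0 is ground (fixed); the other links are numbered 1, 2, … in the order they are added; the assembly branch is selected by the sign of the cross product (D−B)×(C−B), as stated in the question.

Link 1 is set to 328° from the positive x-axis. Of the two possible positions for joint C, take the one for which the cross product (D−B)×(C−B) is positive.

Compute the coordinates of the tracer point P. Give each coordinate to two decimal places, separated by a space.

A=(0,0), D=(8.00,0)
B = A + 4.00·(cos328°, sin328°) = (3.3922, -2.1197)
|BD| = 5.0720
circle(B,7.00) ∩ circle(D,4.00): a=5.7892, h=3.9352
  candidates: C₊=(7.0070,3.8748) cross=19.959; C₋=(10.2961,-3.2753) cross=-19.959
  branch + wants cross > 0 → take C=(7.0070,3.8748) (cross=19.959)
ex = (C−B)/|BC| = (0.5164,0.8564); ey = (-0.8564,0.5164)
P = B + 2.33·ex + -1.16·ey = (5.5888,-0.7234)

5.59 -0.72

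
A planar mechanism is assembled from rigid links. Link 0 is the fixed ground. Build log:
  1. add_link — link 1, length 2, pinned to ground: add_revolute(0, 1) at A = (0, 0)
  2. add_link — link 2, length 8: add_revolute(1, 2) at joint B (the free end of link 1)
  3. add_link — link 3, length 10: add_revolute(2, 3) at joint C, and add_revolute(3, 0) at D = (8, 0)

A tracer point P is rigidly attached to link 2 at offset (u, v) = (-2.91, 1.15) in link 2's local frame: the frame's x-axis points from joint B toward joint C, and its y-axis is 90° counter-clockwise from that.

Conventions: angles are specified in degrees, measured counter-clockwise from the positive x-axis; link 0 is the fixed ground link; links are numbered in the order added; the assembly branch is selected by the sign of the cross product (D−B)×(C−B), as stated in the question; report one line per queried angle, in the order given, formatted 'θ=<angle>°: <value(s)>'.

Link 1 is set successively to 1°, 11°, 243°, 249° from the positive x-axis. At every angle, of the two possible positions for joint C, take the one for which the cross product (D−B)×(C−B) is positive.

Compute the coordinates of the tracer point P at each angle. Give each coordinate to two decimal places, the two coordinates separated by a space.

A=(0,0), D=(8.00,0)
θ=1°: B = A + 2.00·(cos1°, sin1°) = (1.9997, 0.0349)
θ=1°: |BD| = 6.0004
θ=1°: circle(B,8.00) ∩ circle(D,10.00): a=0.0004, h=8.0000
θ=1°:   candidates: C₊=(2.0466,8.0348) cross=48.003; C₋=(1.9536,-7.9650) cross=-48.003
θ=1°:   branch + wants cross > 0 → take C=(2.0466,8.0348) (cross=48.003)
θ=1°: ex = (C−B)/|BC| = (0.0059,1.0000); ey = (-1.0000,0.0059)
θ=1°: P = B + -2.91·ex + 1.15·ey = (0.8326,-2.8683)
θ=11°: B = A + 2.00·(cos11°, sin11°) = (1.9633, 0.3816)
θ=11°: |BD| = 6.0488
θ=11°: circle(B,8.00) ∩ circle(D,10.00): a=0.0486, h=7.9999
θ=11°:   candidates: C₊=(2.5165,8.3625) cross=48.389; C₋=(1.5070,-7.6054) cross=-48.389
θ=11°:   branch + wants cross > 0 → take C=(2.5165,8.3625) (cross=48.389)
θ=11°: ex = (C−B)/|BC| = (0.0692,0.9976); ey = (-0.9976,0.0692)
θ=11°: P = B + -2.91·ex + 1.15·ey = (0.6148,-2.4419)
θ=243°: B = A + 2.00·(cos243°, sin243°) = (-0.9080, -1.7820)
θ=243°: |BD| = 9.0845
θ=243°: circle(B,8.00) ∩ circle(D,10.00): a=2.5608, h=7.5791
θ=243°:   candidates: C₊=(0.1164,6.1521) cross=68.852; C₋=(3.0898,-8.7115) cross=-68.852
θ=243°:   branch + wants cross > 0 → take C=(0.1164,6.1521) (cross=68.852)
θ=243°: ex = (C−B)/|BC| = (0.1280,0.9918); ey = (-0.9918,0.1280)
θ=243°: P = B + -2.91·ex + 1.15·ey = (-2.4211,-4.5208)
θ=249°: B = A + 2.00·(cos249°, sin249°) = (-0.7167, -1.8672)
θ=249°: |BD| = 8.9145
θ=249°: circle(B,8.00) ∩ circle(D,10.00): a=2.4380, h=7.6194
θ=249°:   candidates: C₊=(0.0713,6.0939) cross=67.923; C₋=(3.2631,-8.8069) cross=-67.923
θ=249°:   branch + wants cross > 0 → take C=(0.0713,6.0939) (cross=67.923)
θ=249°: ex = (C−B)/|BC| = (0.0985,0.9951); ey = (-0.9951,0.0985)
θ=249°: P = B + -2.91·ex + 1.15·ey = (-2.1478,-4.6497)

θ=1°: 0.83 -2.87
θ=11°: 0.61 -2.44
θ=243°: -2.42 -4.52
θ=249°: -2.15 -4.65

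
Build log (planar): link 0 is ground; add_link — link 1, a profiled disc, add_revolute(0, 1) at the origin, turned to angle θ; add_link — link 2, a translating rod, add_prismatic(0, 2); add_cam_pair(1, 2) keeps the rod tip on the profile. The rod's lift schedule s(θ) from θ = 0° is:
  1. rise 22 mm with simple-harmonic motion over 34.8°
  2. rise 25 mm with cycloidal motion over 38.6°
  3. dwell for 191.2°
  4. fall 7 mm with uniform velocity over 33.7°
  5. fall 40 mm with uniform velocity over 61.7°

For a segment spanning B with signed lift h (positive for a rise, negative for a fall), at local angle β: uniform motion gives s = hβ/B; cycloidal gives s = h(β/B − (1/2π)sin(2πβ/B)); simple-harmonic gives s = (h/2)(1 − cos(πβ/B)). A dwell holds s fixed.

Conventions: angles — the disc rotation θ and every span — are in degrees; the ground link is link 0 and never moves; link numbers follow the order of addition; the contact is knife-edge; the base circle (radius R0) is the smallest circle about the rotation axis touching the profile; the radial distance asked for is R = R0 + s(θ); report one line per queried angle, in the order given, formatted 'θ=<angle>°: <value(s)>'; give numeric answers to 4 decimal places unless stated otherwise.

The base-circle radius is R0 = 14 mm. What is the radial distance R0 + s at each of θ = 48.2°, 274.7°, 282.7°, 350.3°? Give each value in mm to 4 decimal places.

seg 1 [0°–34.8°] simple-harmonic, h=22: full span → s += 22 → s = 22.0000
seg 2 [34.8°–73.4°] cycloidal, h=25: θ=48.2° here. β=13.4, B=38.6. 25·(0.3472 − sin(2π·0.3472)/(2π)) = 5.4184 → s = 27.4184
seg 2 [34.8°–73.4°] cycloidal, h=25: full span → s += 25 → s = 47.0000
seg 3 [73.4°–264.6°] dwell: s stays 47.0000
seg 4 [264.6°–298.3°] uniform, h=-7: θ=274.7° here. β=10.1, B=33.7. -7·10.1/33.7 = -2.0979 → s = 44.9021
seg 4 [264.6°–298.3°] uniform, h=-7: θ=282.7° here. β=18.1, B=33.7. -7·18.1/33.7 = -3.7596 → s = 43.2404
seg 4 [264.6°–298.3°] uniform, h=-7: full span → s += -7 → s = 40.0000
seg 5 [298.3°–360°] uniform, h=-40: θ=350.3° here. β=52, B=61.7. -40·52/61.7 = -33.7115 → s = 6.2885
θ=48.2°: R = R0 + s = 14 + 27.4184 = 41.4184
θ=274.7°: R = R0 + s = 14 + 44.9021 = 58.9021
θ=282.7°: R = R0 + s = 14 + 43.2404 = 57.2404
θ=350.3°: R = R0 + s = 14 + 6.2885 = 20.2885

θ=48.2°: 41.4184
θ=274.7°: 58.9021
θ=282.7°: 57.2404
θ=350.3°: 20.2885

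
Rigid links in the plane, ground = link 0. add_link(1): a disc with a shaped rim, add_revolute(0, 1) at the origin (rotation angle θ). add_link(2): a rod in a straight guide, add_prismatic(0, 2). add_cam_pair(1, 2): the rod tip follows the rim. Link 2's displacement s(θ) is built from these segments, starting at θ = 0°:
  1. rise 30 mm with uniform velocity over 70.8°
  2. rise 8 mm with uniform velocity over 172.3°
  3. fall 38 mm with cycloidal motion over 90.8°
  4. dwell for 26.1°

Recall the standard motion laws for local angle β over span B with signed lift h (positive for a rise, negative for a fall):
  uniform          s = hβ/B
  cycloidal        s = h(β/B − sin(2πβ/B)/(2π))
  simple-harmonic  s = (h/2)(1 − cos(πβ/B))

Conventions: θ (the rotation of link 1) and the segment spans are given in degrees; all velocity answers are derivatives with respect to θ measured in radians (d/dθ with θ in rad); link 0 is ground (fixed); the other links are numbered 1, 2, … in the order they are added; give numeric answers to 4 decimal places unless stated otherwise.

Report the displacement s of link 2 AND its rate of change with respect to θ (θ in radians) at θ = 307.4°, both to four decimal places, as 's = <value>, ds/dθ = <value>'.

segment 1 (0° to 70.8°, uniform, h = 30) is passed completely: s = 0.0000 + (30) = 30.0000
segment 2 (70.8° to 243.1°, uniform, h = 8) is passed completely: s = 30.0000 + (8) = 38.0000
θ = 307.4° falls in segment 3 (243.1° to 333.9°, cycloidal, h = -38): β = 307.4 − 243.1 = 64.3°, B = 90.8°; Δs = -38·(0.7081 − sin(2π·0.7081)/(2π)) = -32.7497; s = 38.0000 − 32.7497 = 5.2503
velocity in seg [243.1°–333.9°] (cycloidal), θ in radians: β = 64.3° = 1.1222 rad, B = 90.8° = 1.5848 rad; ds/dθ = (h/B)(1 − cos(2πβ/B)) = ((-38)/1.5848)(1 − cos(2π·0.7081)) = -30.211187 mm/rad

s = 5.2503, ds/dθ = -30.2112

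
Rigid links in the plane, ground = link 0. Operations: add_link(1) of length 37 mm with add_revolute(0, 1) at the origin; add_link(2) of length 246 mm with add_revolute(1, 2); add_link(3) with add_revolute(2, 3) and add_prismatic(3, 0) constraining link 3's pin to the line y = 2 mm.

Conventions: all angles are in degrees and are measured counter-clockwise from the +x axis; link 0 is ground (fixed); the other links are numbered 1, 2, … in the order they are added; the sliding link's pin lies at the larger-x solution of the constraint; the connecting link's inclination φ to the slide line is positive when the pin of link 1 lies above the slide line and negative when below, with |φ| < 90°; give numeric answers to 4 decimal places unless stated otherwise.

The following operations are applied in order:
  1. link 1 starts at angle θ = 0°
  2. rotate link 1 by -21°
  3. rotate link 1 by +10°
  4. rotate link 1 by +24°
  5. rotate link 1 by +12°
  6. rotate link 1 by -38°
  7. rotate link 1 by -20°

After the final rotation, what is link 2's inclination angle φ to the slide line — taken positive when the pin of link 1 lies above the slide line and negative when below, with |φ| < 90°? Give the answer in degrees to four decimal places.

geometry: r = 37 mm, L = 246 mm, e = 2 mm; θ starts at 0°
rotate link 1 by -21°: θ ← 0° -21° = -21°
rotate link 1 by +10°: θ ← -21° +10° = -11°
rotate link 1 by +24°: θ ← -11° +24° = 13°
rotate link 1 by +12°: θ ← 13° +12° = 25°
rotate link 1 by -38°: θ ← 25° -38° = -13°
rotate link 1 by -20°: θ ← -13° -20° = -33°
h = r sin θ − e = -20.151644 − 2 = -22.151644
sin φ = h / L = -22.151644 / 246 = -0.09004733
φ = arcsin(-0.09004733) = -5.166330°

-5.1663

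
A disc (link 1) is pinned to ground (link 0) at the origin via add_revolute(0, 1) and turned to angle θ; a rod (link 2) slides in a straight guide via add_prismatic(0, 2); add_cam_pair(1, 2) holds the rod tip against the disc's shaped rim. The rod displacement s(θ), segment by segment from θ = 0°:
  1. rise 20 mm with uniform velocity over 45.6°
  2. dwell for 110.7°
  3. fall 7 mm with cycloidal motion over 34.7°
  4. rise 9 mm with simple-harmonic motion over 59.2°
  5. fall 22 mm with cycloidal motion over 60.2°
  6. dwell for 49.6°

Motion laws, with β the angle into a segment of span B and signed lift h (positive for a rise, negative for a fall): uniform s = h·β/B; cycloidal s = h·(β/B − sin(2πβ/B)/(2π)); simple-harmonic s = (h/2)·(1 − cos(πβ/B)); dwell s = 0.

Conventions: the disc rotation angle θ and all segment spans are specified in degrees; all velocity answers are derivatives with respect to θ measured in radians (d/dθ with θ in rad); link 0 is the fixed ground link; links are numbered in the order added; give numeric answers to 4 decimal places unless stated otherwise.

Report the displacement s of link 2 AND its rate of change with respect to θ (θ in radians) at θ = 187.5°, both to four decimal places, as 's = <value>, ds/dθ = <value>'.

segment 1 (0° to 45.6°, uniform, h = 20) is passed completely: s = 0.0000 + (20) = 20.0000
segment 2 (45.6° to 156.3°, dwell): s unchanged at 20.0000
θ = 187.5° falls in segment 3 (156.3° to 191°, cycloidal, h = -7): β = 187.5 − 156.3 = 31.2°, B = 34.7°; Δs = -7·(0.8991 − sin(2π·0.8991)/(2π)) = -6.9537; s = 20.0000 − 6.9537 = 13.0463
velocity in seg [156.3°–191°] (cycloidal), θ in radians: β = 31.2° = 0.5445 rad, B = 34.7° = 0.6056 rad; ds/dθ = (h/B)(1 − cos(2πβ/B)) = ((-7)/0.6056)(1 − cos(2π·0.8991)) = -2.244467 mm/rad

s = 13.0463, ds/dθ = -2.2445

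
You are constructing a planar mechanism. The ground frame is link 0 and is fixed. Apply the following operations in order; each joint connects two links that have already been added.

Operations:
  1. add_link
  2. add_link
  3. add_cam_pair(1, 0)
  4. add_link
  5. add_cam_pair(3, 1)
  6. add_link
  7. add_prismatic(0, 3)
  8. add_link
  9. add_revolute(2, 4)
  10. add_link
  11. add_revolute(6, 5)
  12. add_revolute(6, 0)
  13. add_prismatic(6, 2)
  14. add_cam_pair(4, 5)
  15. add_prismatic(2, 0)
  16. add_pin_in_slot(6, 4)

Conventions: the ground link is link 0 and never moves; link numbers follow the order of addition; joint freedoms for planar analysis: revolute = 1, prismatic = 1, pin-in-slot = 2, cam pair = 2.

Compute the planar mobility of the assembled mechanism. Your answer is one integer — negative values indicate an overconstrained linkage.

ground; <1,0,0>
#1 <2,0,0>
#2 <3,0,0>
C:1↔0 J2 <3,0,1>
#3 <4,0,1>
C:3↔1 J2 <4,0,2>
#4 <5,0,2>
P:0↔3 J1 <5,1,2>
#5 <6,1,2>
R:2↔4 J1 <6,2,2>
#6 <7,2,2>
R:6↔5 J1 <7,3,2>
R:6↔0 J1 <7,4,2>
P:6↔2 J1 <7,5,2>
C:4↔5 J2 <7,5,3>
P:2↔0 J1 <7,6,3>
PS:6↔4 J2 <7,6,4>
3×6 − 2×6 − 1×4 = 2

M = 2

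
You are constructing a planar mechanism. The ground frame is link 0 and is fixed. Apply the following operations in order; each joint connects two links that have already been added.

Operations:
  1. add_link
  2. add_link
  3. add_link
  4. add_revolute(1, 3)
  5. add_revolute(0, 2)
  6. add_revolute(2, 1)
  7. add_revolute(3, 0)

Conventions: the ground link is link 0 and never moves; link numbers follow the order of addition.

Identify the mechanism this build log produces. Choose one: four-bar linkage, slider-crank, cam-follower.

links: 4 (incl. ground); joints: 4 revolute, 0 prismatic, 0 higher (cam) pair, forming one closed loop
4 links in a single 4R loop → four-bar linkage

four-bar linkage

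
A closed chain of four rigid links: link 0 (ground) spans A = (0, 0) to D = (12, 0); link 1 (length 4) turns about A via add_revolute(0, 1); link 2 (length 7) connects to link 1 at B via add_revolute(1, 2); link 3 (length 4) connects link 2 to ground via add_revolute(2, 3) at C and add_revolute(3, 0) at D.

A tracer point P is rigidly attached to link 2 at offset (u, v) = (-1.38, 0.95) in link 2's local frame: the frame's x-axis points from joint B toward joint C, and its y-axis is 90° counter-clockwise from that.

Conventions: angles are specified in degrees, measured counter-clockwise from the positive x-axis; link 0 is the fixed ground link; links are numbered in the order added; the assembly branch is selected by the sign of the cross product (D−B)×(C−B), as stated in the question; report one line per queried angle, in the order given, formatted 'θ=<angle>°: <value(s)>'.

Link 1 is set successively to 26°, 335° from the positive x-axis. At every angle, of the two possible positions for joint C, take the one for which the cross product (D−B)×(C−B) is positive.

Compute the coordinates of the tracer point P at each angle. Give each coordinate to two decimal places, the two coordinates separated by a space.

A=(0,0), D=(12.00,0)
θ=26°: B = A + 4.00·(cos26°, sin26°) = (3.5952, 1.7535)
θ=26°: |BD| = 8.5858
θ=26°: circle(B,7.00) ∩ circle(D,4.00): a=6.2147, h=3.2215
θ=26°:   candidates: C₊=(10.3368,3.6378) cross=27.659; C₋=(9.0209,-2.6693) cross=-27.659
θ=26°:   branch + wants cross > 0 → take C=(10.3368,3.6378) (cross=27.659)
θ=26°: ex = (C−B)/|BC| = (0.9631,0.2692); ey = (-0.2692,0.9631)
θ=26°: P = B + -1.38·ex + 0.95·ey = (2.0104,2.2969)
θ=335°: B = A + 4.00·(cos335°, sin335°) = (3.6252, -1.6905)
θ=335°: |BD| = 8.5437
θ=335°: circle(B,7.00) ∩ circle(D,4.00): a=6.2031, h=3.2437
θ=335°:   candidates: C₊=(9.0639,2.7165) cross=27.713; C₋=(10.3475,-3.6427) cross=-27.713
θ=335°:   branch + wants cross > 0 → take C=(9.0639,2.7165) (cross=27.713)
θ=335°: ex = (C−B)/|BC| = (0.7769,0.6296); ey = (-0.6296,0.7769)
θ=335°: P = B + -1.38·ex + 0.95·ey = (1.9550,-1.8212)

θ=26°: 2.01 2.30
θ=335°: 1.95 -1.82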